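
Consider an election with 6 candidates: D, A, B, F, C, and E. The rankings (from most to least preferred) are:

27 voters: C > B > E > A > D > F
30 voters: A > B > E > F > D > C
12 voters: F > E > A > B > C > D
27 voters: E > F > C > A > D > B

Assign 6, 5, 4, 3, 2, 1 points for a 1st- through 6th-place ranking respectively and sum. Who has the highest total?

D: 27·2 + 30·2 + 12·1 + 27·2 = 180
A: 27·3 + 30·6 + 12·4 + 27·3 = 390
B: 27·5 + 30·5 + 12·3 + 27·1 = 348
F: 27·1 + 30·3 + 12·6 + 27·5 = 324
C: 27·6 + 30·1 + 12·2 + 27·4 = 324
E: 27·4 + 30·4 + 12·5 + 27·6 = 450
E has the highest Borda score (450).

E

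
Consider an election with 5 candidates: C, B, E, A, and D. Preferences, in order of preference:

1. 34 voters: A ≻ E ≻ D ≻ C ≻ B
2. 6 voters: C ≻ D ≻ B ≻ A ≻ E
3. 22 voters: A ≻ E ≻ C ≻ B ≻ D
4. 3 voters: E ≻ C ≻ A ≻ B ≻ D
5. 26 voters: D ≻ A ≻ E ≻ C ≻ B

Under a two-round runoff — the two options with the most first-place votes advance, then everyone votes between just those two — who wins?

A

Round 1 first-place votes: C 6, B 0, E 3, A 56, D 26.
A and D advance.
Runoff: A is preferred to D by 59 voters; D by 32.
A wins the runoff.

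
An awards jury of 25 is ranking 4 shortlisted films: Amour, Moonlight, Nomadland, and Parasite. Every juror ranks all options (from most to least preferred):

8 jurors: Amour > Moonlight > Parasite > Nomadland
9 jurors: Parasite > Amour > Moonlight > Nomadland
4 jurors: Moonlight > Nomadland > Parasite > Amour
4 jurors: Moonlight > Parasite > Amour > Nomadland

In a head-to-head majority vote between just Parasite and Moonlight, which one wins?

Moonlight

Voters preferring Parasite to Moonlight: 9; preferring Moonlight to Parasite: 16.
Moonlight wins the head-to-head.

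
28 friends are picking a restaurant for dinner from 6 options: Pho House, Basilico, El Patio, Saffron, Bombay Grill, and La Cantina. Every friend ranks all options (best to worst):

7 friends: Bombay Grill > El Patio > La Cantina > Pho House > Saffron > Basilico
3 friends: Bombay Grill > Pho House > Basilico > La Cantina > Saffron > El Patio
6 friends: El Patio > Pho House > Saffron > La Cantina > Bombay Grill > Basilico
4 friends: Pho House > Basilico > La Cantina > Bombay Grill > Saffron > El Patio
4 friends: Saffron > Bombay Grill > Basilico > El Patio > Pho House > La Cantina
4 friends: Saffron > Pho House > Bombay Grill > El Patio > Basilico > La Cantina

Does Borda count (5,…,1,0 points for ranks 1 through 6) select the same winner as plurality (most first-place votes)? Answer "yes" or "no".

yes

Borda — scores: Pho House 90, Basilico 41, El Patio 74, Saffron 72, Bombay Grill 92, La Cantina 51. Winner: Bombay Grill.
Plurality — first-place votes: Pho House 4, Basilico 0, El Patio 6, Saffron 8, Bombay Grill 10, La Cantina 0. Winner: Bombay Grill.
The two methods agree.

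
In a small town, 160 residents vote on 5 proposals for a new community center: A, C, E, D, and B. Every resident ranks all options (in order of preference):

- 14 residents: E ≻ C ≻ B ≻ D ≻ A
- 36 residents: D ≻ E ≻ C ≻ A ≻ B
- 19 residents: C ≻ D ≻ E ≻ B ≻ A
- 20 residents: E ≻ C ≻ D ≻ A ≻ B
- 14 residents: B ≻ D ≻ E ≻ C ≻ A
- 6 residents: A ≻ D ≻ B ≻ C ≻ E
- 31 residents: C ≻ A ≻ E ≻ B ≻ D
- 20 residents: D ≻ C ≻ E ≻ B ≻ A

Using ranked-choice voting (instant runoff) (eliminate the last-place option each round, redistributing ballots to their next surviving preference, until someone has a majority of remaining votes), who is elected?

Round 1: A 6, C 50, E 34, D 56, B 14. Eliminate A.
Round 2: C 50, E 34, D 62, B 14. Eliminate B.
Round 3: C 50, E 34, D 76. Eliminate E.
Round 4: C 84, D 76. C has a majority.

C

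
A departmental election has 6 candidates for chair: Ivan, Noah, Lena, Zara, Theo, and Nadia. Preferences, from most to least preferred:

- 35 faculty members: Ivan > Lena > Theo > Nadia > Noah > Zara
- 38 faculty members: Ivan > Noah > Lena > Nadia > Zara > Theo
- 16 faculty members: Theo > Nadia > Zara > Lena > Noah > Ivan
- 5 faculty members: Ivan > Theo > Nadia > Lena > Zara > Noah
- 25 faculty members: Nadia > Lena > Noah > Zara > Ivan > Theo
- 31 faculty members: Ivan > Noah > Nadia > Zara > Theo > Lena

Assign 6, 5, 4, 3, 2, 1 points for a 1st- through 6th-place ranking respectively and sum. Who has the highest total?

Ivan: 35·6 + 38·6 + 16·1 + 5·6 + 25·2 + 31·6 = 720
Noah: 35·2 + 38·5 + 16·2 + 5·1 + 25·4 + 31·5 = 552
Lena: 35·5 + 38·4 + 16·3 + 5·3 + 25·5 + 31·1 = 546
Zara: 35·1 + 38·2 + 16·4 + 5·2 + 25·3 + 31·3 = 353
Theo: 35·4 + 38·1 + 16·6 + 5·5 + 25·1 + 31·2 = 386
Nadia: 35·3 + 38·3 + 16·5 + 5·4 + 25·6 + 31·4 = 593
Ivan has the highest Borda score (720).

Ivan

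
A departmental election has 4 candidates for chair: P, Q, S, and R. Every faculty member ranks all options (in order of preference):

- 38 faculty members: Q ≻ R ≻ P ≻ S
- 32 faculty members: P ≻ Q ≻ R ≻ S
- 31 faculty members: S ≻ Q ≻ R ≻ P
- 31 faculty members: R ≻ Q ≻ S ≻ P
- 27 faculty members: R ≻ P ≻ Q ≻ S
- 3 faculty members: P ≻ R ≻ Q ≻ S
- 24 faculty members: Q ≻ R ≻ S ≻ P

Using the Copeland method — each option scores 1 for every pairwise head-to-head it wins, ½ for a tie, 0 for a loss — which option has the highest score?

Q

P: beats S; loses to Q and R → score 1.
Q: beats P, S, and R → score 3.
S: loses to P, Q, and R → score 0.
R: beats P and S; loses to Q → score 2.
Q has the best pairwise record.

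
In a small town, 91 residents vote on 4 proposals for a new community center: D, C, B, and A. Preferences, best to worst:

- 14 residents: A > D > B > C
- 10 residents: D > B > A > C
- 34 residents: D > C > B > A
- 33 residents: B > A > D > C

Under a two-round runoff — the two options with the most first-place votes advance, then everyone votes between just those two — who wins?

Round 1 first-place votes: D 44, C 0, B 33, A 14.
D and B advance.
Runoff: D is preferred to B by 58 voters; B by 33.
D wins the runoff.

D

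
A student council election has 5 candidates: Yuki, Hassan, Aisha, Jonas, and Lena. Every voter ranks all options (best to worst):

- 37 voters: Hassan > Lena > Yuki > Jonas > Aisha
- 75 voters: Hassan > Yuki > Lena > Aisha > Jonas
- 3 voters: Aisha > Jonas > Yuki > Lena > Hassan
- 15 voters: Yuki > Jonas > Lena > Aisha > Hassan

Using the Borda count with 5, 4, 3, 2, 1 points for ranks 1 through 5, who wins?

Yuki: 37·3 + 75·4 + 3·3 + 15·5 = 495
Hassan: 37·5 + 75·5 + 3·1 + 15·1 = 578
Aisha: 37·1 + 75·2 + 3·5 + 15·2 = 232
Jonas: 37·2 + 75·1 + 3·4 + 15·4 = 221
Lena: 37·4 + 75·3 + 3·2 + 15·3 = 424
Hassan has the highest Borda score (578).

Hassan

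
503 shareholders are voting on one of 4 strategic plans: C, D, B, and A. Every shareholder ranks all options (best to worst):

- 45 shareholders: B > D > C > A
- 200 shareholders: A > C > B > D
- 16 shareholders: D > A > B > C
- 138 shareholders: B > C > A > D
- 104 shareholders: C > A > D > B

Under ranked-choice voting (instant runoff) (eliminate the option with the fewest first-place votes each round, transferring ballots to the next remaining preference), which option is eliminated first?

Round 1: C 104, D 16, B 183, A 200. Eliminate D.

D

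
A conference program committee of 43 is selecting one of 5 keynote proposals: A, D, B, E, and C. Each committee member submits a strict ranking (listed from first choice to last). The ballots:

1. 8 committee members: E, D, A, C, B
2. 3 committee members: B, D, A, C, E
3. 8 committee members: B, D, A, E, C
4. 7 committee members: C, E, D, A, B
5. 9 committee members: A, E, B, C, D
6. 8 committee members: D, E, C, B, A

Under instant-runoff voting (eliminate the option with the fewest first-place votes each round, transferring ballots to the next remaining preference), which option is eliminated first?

C

Round 1: A 9, D 8, B 11, E 8, C 7. Eliminate C.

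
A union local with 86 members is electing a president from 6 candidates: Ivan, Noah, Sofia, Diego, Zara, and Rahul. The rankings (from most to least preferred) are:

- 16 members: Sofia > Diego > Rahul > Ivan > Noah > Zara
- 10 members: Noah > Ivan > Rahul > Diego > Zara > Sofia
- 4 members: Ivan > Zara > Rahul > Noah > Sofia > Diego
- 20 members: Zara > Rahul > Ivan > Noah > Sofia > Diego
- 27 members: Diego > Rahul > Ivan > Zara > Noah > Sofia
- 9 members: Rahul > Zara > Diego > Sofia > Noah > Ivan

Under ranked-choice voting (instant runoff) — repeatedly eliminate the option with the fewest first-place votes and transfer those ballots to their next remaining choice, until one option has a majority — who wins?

Diego

Round 1: Ivan 4, Noah 10, Sofia 16, Diego 27, Zara 20, Rahul 9. Eliminate Ivan.
Round 2: Noah 10, Sofia 16, Diego 27, Zara 24, Rahul 9. Eliminate Rahul.
Round 3: Noah 10, Sofia 16, Diego 27, Zara 33. Eliminate Noah.
Round 4: Sofia 16, Diego 37, Zara 33. Eliminate Sofia.
Round 5: Diego 53, Zara 33. Diego has a majority.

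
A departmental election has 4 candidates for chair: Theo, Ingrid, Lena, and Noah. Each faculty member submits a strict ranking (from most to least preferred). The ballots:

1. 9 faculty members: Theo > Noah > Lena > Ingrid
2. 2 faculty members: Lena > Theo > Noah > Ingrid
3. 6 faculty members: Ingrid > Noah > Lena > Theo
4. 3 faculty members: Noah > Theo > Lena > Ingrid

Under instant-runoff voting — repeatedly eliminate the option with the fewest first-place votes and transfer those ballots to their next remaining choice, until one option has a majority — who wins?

Theo

Round 1: Theo 9, Ingrid 6, Lena 2, Noah 3. Eliminate Lena.
Round 2: Theo 11, Ingrid 6, Noah 3. Theo has a majority.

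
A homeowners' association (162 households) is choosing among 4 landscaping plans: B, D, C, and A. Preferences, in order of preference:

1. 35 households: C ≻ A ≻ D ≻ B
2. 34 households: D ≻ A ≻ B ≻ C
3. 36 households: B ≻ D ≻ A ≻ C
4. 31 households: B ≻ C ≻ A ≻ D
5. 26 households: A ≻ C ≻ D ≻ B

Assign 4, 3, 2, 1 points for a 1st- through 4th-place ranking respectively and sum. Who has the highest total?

A

B: 35·1 + 34·2 + 36·4 + 31·4 + 26·1 = 397
D: 35·2 + 34·4 + 36·3 + 31·1 + 26·2 = 397
C: 35·4 + 34·1 + 36·1 + 31·3 + 26·3 = 381
A: 35·3 + 34·3 + 36·2 + 31·2 + 26·4 = 445
A has the highest Borda score (445).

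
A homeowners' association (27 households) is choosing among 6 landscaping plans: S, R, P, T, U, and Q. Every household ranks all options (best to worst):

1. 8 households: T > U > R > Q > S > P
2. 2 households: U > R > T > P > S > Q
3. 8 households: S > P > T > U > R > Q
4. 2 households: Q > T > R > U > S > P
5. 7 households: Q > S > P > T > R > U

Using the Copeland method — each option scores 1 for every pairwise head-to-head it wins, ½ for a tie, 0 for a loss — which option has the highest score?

S

S: beats R, P, T, and U; loses to Q → score 4.
R: beats Q; loses to S, P, T, and U → score 1.
P: beats R, T, and U; loses to S and Q → score 3.
T: beats R, U, and Q; loses to S and P → score 3.
U: beats R and Q; loses to S, P, and T → score 2.
Q: beats S and P; loses to R, T, and U → score 2.
S has the best pairwise record.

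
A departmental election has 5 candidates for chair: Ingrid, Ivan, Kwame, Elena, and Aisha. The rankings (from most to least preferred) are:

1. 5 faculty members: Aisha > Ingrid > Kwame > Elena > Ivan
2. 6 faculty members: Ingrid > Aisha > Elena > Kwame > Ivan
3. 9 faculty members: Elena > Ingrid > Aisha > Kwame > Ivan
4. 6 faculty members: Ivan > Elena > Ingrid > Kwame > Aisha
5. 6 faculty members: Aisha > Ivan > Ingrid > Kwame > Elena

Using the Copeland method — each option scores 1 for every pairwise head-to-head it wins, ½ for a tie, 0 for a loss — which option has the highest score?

Ingrid: beats Ivan, Kwame, Elena, and Aisha → score 4.
Ivan: loses to Ingrid, Kwame, Elena, and Aisha → score 0.
Kwame: beats Ivan; loses to Ingrid, Elena, and Aisha → score 1.
Elena: beats Ivan and Kwame; loses to Ingrid and Aisha → score 2.
Aisha: beats Ivan, Kwame, and Elena; loses to Ingrid → score 3.
Ingrid has the best pairwise record.

Ingrid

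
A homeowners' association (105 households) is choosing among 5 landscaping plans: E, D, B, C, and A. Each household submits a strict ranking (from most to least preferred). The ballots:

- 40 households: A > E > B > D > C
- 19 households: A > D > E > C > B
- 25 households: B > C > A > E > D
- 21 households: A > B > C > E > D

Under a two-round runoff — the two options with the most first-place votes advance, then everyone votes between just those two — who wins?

A

Round 1 first-place votes: E 0, D 0, B 25, C 0, A 80.
A and B advance.
Runoff: A is preferred to B by 80 voters; B by 25.
A wins the runoff.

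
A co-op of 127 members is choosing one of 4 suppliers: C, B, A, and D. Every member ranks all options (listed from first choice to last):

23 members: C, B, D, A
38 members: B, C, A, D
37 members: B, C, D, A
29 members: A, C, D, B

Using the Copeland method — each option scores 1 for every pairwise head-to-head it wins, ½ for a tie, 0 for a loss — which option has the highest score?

C: beats A and D; loses to B → score 2.
B: beats C, A, and D → score 3.
A: beats D; loses to C and B → score 1.
D: loses to C, B, and A → score 0.
B has the best pairwise record.

B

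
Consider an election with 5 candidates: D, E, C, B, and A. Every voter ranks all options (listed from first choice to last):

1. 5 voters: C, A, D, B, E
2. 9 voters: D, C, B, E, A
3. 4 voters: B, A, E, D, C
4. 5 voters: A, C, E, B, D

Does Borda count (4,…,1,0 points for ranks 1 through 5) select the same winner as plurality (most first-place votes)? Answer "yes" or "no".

no

Borda — scores: D 50, E 27, C 62, B 44, A 47. Winner: C.
Plurality — first-place votes: D 9, E 0, C 5, B 4, A 5. Winner: D.
The two methods disagree.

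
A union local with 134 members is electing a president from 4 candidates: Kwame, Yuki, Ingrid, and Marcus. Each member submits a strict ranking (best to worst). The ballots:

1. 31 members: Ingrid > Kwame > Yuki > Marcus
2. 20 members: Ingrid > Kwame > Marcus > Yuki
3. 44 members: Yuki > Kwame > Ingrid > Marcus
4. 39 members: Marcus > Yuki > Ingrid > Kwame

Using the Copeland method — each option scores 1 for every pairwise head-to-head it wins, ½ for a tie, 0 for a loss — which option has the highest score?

Kwame: beats Marcus; loses to Yuki and Ingrid → score 1.
Yuki: beats Kwame, Ingrid, and Marcus → score 3.
Ingrid: beats Kwame and Marcus; loses to Yuki → score 2.
Marcus: loses to Kwame, Yuki, and Ingrid → score 0.
Yuki has the best pairwise record.

Yuki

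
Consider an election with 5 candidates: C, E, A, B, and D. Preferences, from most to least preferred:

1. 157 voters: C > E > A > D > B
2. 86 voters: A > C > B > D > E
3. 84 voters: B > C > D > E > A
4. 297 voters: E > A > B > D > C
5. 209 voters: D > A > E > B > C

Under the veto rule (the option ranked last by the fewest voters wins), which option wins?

D

Last-place votes: C 506, E 86, A 84, B 157, D 0.
D is ranked last by the fewest voters, so D wins.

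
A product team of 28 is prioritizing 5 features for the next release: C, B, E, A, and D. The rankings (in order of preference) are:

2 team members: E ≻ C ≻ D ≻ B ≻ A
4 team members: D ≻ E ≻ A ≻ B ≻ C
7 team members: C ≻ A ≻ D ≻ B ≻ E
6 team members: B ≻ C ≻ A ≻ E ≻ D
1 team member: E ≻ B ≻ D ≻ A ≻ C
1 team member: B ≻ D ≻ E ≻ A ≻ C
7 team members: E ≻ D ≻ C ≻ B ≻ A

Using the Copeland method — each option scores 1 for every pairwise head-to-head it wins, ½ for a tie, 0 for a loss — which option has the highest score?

E

C: beats B, A, and D; loses to E → score 3.
B: beats A; ties E; loses to C and D → score 1.5.
E: beats C, A, and D; ties B → score 3.5.
A: loses to C, B, E, and D → score 0.
D: beats B and A; loses to C and E → score 2.
E has the best pairwise record.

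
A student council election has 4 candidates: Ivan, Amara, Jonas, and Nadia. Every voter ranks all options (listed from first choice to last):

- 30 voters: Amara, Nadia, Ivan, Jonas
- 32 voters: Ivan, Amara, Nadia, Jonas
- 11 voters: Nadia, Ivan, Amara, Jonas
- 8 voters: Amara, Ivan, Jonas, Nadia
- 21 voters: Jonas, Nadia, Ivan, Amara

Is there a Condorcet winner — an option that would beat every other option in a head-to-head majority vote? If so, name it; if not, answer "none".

none

Checking pairwise contests:
Nadia beats Ivan 62–40.
Ivan beats Amara 64–38.
Ivan beats Jonas 81–21.
Amara beats Nadia 70–32.
Every option loses at least one head-to-head, so there is no Condorcet winner.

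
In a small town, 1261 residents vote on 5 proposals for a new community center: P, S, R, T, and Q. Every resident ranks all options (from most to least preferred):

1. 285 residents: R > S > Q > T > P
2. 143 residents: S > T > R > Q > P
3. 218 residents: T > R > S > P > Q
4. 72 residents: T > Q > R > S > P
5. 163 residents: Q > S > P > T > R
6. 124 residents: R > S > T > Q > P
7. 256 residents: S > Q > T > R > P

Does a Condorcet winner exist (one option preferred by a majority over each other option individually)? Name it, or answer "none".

none

Checking pairwise contests:
S beats P 1261–0.
R beats S 699–562.
T beats R 852–409.
S beats T 971–290.
S beats Q 1026–235.
Every option loses at least one head-to-head, so there is no Condorcet winner.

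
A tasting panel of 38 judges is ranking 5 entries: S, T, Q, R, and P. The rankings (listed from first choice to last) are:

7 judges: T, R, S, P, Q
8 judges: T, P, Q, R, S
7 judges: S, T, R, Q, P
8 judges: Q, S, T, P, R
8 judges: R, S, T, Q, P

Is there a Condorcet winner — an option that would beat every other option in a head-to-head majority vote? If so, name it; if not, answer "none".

none

Checking pairwise contests:
R beats S 23–15.
S beats T 23–15.
S beats Q 22–16.
T beats R 30–8.
S beats P 30–8.
Every option loses at least one head-to-head, so there is no Condorcet winner.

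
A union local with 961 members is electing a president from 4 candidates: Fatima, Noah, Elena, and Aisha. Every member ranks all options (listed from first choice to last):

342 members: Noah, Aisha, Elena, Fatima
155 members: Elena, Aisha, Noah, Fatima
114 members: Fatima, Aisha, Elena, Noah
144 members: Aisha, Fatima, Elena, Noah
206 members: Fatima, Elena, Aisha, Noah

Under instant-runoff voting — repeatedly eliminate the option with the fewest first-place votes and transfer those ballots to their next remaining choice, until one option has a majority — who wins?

Noah

Round 1: Fatima 320, Noah 342, Elena 155, Aisha 144. Eliminate Aisha.
Round 2: Fatima 464, Noah 342, Elena 155. Eliminate Elena.
Round 3: Fatima 464, Noah 497. Noah has a majority.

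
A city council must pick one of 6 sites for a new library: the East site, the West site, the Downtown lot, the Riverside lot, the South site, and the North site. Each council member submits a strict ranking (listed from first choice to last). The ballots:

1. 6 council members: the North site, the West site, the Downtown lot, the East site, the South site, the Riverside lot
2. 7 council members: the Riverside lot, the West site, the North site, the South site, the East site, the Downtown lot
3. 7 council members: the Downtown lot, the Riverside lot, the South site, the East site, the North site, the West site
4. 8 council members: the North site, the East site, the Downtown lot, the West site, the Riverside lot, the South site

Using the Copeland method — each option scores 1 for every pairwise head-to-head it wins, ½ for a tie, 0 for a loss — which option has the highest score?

the East site: beats the West site and the Downtown lot; ties the Riverside lot and the South site; loses to the North site → score 3.
the West site: beats the South site; ties the Riverside lot; loses to the East site, the Downtown lot, and the North site → score 1.5.
the Downtown lot: beats the West site, the Riverside lot, and the South site; loses to the East site and the North site → score 3.
the Riverside lot: beats the South site; ties the East site, the West site, and the North site; loses to the Downtown lot → score 2.5.
the South site: ties the East site; loses to the West site, the Downtown lot, the Riverside lot, and the North site → score 0.5.
the North site: beats the East site, the West site, the Downtown lot, and the South site; ties the Riverside lot → score 4.5.
the North site has the best pairwise record.

the North site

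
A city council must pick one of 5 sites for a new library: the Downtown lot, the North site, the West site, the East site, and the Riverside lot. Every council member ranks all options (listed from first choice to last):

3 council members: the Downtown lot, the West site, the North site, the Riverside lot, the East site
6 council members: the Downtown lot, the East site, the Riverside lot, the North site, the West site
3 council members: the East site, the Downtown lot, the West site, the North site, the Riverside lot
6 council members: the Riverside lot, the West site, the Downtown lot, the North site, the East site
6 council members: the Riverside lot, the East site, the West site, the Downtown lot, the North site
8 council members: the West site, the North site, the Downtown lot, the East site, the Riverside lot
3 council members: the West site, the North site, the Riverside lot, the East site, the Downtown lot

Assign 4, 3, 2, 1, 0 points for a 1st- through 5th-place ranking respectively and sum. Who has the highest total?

the West site

the Downtown lot: 3·4 + 6·4 + 3·3 + 6·2 + 6·1 + 8·2 + 3·0 = 79
the North site: 3·2 + 6·1 + 3·1 + 6·1 + 6·0 + 8·3 + 3·3 = 54
the West site: 3·3 + 6·0 + 3·2 + 6·3 + 6·2 + 8·4 + 3·4 = 89
the East site: 3·0 + 6·3 + 3·4 + 6·0 + 6·3 + 8·1 + 3·1 = 59
the Riverside lot: 3·1 + 6·2 + 3·0 + 6·4 + 6·4 + 8·0 + 3·2 = 69
the West site has the highest Borda score (89).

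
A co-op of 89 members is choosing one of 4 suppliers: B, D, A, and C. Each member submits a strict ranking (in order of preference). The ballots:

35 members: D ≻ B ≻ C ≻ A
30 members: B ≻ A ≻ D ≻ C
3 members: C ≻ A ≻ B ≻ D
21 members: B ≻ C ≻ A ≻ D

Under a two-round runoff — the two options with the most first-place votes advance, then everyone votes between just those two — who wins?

B

Round 1 first-place votes: B 51, D 35, A 0, C 3.
B and D advance.
Runoff: B is preferred to D by 54 voters; D by 35.
B wins the runoff.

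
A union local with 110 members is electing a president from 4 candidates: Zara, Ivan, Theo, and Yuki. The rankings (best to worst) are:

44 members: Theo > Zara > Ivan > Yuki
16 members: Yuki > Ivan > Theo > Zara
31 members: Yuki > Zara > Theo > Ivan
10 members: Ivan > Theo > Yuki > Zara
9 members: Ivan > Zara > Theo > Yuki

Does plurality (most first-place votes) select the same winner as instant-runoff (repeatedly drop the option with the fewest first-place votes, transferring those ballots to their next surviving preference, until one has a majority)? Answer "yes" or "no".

no

Plurality — first-place votes: Zara 0, Ivan 19, Theo 44, Yuki 47. Winner: Yuki.
Instant-runoff — R1 Zara 0, Ivan 19, Theo 44, Yuki 47 (Zara out); R2 Ivan 19, Theo 44, Yuki 47 (Ivan out); R3 Theo 63, Yuki 47 (Theo winner). Winner: Theo.
The two methods disagree.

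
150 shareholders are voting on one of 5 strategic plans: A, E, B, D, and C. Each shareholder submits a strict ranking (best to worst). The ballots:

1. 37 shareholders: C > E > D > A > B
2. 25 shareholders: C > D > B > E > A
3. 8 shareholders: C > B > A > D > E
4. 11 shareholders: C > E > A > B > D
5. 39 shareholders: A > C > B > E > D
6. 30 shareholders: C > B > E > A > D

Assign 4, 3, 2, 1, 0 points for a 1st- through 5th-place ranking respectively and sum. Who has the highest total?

C

A: 37·1 + 25·0 + 8·2 + 11·2 + 39·4 + 30·1 = 261
E: 37·3 + 25·1 + 8·0 + 11·3 + 39·1 + 30·2 = 268
B: 37·0 + 25·2 + 8·3 + 11·1 + 39·2 + 30·3 = 253
D: 37·2 + 25·3 + 8·1 + 11·0 + 39·0 + 30·0 = 157
C: 37·4 + 25·4 + 8·4 + 11·4 + 39·3 + 30·4 = 561
C has the highest Borda score (561).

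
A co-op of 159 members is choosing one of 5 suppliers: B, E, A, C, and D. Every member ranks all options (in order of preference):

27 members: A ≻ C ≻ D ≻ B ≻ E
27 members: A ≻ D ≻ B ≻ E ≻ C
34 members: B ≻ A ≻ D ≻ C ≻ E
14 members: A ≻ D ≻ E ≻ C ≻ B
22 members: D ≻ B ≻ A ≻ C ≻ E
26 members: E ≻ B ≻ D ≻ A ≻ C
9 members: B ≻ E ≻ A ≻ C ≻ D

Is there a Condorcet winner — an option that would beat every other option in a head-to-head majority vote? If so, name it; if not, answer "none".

none

Checking pairwise contests:
D beats B 90–69.
B beats E 119–40.
B beats A 91–68.
B beats C 118–41.
A beats D 111–48.
Every option loses at least one head-to-head, so there is no Condorcet winner.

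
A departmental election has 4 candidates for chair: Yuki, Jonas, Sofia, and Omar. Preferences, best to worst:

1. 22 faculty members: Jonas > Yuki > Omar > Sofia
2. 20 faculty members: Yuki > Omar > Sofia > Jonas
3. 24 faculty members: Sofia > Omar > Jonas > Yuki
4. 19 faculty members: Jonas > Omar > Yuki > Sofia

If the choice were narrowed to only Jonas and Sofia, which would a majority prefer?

Voters preferring Jonas to Sofia: 41; preferring Sofia to Jonas: 44.
Sofia wins the head-to-head.

Sofia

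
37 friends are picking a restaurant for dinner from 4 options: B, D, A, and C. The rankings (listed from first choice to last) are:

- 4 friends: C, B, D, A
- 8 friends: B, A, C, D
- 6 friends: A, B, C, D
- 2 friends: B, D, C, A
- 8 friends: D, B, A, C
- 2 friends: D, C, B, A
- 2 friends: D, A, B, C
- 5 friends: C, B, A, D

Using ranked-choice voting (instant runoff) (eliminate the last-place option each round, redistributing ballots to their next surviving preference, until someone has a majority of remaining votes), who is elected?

Round 1: B 10, D 12, A 6, C 9. Eliminate A.
Round 2: B 16, D 12, C 9. Eliminate C.
Round 3: B 25, D 12. B has a majority.

B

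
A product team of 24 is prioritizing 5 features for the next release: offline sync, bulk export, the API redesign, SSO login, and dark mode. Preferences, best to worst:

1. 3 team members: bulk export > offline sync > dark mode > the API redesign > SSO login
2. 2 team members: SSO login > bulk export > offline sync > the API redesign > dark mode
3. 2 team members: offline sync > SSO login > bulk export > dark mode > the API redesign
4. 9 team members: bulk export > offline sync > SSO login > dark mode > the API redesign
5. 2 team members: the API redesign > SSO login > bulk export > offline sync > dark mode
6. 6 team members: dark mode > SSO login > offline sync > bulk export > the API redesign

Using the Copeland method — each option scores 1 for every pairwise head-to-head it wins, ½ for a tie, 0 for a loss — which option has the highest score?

offline sync: beats the API redesign, SSO login, and dark mode; loses to bulk export → score 3.
bulk export: beats offline sync, the API redesign, and dark mode; ties SSO login → score 3.5.
the API redesign: loses to offline sync, bulk export, SSO login, and dark mode → score 0.
SSO login: beats the API redesign and dark mode; ties bulk export; loses to offline sync → score 2.5.
dark mode: beats the API redesign; loses to offline sync, bulk export, and SSO login → score 1.
bulk export has the best pairwise record.

bulk export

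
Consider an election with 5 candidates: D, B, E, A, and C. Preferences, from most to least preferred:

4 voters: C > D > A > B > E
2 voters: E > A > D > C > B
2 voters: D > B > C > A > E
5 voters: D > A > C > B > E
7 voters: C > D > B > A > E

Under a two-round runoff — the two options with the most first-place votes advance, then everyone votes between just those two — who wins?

Round 1 first-place votes: D 7, B 0, E 2, A 0, C 11.
C and D advance.
Runoff: C is preferred to D by 11 voters; D by 9.
C wins the runoff.

C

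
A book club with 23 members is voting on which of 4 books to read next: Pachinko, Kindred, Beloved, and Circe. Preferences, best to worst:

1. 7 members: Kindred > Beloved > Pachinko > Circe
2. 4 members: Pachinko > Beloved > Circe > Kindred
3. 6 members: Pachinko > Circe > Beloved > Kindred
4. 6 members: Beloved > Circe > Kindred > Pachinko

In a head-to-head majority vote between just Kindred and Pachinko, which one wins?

Voters preferring Kindred to Pachinko: 13; preferring Pachinko to Kindred: 10.
Kindred wins the head-to-head.

Kindred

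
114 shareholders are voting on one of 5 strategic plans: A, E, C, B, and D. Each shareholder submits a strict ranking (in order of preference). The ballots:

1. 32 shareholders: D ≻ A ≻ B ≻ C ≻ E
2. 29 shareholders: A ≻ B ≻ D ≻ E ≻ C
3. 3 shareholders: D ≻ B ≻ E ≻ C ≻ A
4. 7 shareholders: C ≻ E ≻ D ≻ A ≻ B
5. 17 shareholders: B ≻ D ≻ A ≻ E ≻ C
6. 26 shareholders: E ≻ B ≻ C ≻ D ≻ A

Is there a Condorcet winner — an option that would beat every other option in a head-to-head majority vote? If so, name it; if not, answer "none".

none

Checking pairwise contests:
D beats A 85–29.
A beats E 78–36.
A beats C 78–36.
A beats B 68–46.
B beats D 72–42.
Every option loses at least one head-to-head, so there is no Condorcet winner.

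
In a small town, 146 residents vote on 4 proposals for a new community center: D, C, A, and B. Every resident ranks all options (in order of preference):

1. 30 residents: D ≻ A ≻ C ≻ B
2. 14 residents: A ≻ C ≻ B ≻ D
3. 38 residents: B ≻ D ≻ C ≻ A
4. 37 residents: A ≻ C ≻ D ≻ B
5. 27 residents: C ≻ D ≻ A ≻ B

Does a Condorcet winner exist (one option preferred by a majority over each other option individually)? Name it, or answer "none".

none

Checking pairwise contests:
C beats D 78–68.
A beats C 81–65.
D beats A 95–51.
D beats B 94–52.
Every option loses at least one head-to-head, so there is no Condorcet winner.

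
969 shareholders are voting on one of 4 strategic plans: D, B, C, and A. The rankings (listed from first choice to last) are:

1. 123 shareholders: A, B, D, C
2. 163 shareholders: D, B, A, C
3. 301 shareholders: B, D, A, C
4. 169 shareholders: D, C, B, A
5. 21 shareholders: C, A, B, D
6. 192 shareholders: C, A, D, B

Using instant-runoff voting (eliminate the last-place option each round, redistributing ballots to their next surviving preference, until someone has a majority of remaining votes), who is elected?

Round 1: D 332, B 301, C 213, A 123. Eliminate A.
Round 2: D 332, B 424, C 213. Eliminate C.
Round 3: D 524, B 445. D has a majority.

D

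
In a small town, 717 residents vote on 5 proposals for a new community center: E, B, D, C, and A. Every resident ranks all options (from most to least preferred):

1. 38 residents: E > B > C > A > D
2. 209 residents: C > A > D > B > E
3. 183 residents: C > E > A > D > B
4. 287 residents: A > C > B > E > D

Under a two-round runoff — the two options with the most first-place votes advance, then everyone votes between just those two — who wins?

Round 1 first-place votes: E 38, B 0, D 0, C 392, A 287.
C and A advance.
Runoff: C is preferred to A by 430 voters; A by 287.
C wins the runoff.

C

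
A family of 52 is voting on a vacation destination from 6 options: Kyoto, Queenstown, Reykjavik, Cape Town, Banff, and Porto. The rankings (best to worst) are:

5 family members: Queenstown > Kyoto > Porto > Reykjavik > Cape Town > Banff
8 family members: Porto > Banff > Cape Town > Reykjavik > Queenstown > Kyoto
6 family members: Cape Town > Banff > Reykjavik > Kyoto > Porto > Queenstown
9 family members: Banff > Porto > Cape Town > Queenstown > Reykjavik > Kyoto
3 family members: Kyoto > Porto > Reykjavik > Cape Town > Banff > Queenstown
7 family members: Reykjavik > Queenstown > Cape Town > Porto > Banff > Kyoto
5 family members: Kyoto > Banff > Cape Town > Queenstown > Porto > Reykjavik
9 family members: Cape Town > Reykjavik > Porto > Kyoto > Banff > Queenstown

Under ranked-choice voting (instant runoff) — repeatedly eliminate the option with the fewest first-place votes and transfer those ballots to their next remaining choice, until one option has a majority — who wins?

Cape Town

Round 1: Kyoto 8, Queenstown 5, Reykjavik 7, Cape Town 15, Banff 9, Porto 8. Eliminate Queenstown.
Round 2: Kyoto 13, Reykjavik 7, Cape Town 15, Banff 9, Porto 8. Eliminate Reykjavik.
Round 3: Kyoto 13, Cape Town 22, Banff 9, Porto 8. Eliminate Porto.
Round 4: Kyoto 13, Cape Town 22, Banff 17. Eliminate Kyoto.
Round 5: Cape Town 30, Banff 22. Cape Town has a majority.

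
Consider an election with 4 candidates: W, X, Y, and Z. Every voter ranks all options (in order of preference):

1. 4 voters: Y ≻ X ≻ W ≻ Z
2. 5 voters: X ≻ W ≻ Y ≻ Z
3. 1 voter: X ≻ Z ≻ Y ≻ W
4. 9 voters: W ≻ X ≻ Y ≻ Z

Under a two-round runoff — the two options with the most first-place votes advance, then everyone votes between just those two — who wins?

Round 1 first-place votes: W 9, X 6, Y 4, Z 0.
W and X advance.
Runoff: W is preferred to X by 9 voters; X by 10.
X wins the runoff.

X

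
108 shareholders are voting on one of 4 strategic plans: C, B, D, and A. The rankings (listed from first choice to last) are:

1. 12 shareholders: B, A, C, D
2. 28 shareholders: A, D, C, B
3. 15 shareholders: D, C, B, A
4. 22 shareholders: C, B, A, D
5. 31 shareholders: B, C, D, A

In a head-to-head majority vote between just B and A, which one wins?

Voters preferring B to A: 80; preferring A to B: 28.
B wins the head-to-head.

B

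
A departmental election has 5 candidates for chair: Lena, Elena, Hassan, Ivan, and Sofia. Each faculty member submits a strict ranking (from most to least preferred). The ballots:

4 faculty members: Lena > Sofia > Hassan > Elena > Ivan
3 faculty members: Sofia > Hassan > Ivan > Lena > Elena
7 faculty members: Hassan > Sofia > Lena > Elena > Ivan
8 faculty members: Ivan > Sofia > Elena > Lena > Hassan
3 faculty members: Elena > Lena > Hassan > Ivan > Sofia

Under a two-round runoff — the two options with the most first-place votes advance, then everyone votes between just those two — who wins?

Hassan

Round 1 first-place votes: Lena 4, Elena 3, Hassan 7, Ivan 8, Sofia 3.
Ivan and Hassan advance.
Runoff: Ivan is preferred to Hassan by 8 voters; Hassan by 17.
Hassan wins the runoff.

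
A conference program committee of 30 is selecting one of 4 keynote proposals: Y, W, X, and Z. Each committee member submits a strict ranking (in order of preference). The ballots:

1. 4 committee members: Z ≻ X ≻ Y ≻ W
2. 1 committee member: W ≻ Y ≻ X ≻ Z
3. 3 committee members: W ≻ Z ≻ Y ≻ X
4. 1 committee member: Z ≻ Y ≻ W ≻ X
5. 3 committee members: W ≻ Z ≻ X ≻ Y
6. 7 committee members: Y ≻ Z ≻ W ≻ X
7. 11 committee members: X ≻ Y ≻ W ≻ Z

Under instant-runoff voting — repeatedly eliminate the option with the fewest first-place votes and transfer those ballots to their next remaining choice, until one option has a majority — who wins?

Round 1: Y 7, W 7, X 11, Z 5. Eliminate Z.
Round 2: Y 8, W 7, X 15. Eliminate W.
Round 3: Y 12, X 18. X has a majority.

X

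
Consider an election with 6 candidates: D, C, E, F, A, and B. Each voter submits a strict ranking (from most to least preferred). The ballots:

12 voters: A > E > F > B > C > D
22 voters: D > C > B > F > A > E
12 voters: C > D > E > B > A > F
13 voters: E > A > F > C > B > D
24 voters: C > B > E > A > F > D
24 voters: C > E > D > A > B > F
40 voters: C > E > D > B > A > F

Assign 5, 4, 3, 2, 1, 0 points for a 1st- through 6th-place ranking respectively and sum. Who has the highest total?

C

D: 12·0 + 22·5 + 12·4 + 13·0 + 24·0 + 24·3 + 40·3 = 350
C: 12·1 + 22·4 + 12·5 + 13·2 + 24·5 + 24·5 + 40·5 = 626
E: 12·4 + 22·0 + 12·3 + 13·5 + 24·3 + 24·4 + 40·4 = 477
F: 12·3 + 22·2 + 12·0 + 13·3 + 24·1 + 24·0 + 40·0 = 143
A: 12·5 + 22·1 + 12·1 + 13·4 + 24·2 + 24·2 + 40·1 = 282
B: 12·2 + 22·3 + 12·2 + 13·1 + 24·4 + 24·1 + 40·2 = 327
C has the highest Borda score (626).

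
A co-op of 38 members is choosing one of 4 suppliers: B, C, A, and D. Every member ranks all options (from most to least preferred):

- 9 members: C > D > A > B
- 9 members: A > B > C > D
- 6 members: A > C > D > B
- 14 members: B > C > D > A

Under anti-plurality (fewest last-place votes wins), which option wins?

Last-place votes: B 15, C 0, A 14, D 9.
C is ranked last by the fewest voters, so C wins.

C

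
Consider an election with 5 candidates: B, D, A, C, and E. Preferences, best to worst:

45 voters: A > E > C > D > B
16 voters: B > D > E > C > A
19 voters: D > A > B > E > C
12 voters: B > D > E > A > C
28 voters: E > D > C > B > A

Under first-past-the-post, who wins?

A

First-place votes: B 28, D 19, A 45, C 0, E 28.
A has the most first-place votes.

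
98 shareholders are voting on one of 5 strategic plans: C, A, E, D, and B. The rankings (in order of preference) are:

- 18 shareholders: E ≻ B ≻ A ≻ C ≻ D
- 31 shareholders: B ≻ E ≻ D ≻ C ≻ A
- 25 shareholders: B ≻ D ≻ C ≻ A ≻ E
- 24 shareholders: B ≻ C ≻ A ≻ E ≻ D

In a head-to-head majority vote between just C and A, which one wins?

C

Voters preferring C to A: 80; preferring A to C: 18.
C wins the head-to-head.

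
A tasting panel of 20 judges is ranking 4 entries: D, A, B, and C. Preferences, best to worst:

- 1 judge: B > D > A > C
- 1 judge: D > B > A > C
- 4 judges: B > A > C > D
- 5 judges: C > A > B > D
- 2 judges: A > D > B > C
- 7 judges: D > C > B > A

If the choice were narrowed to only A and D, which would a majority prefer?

Voters preferring A to D: 11; preferring D to A: 9.
A wins the head-to-head.

A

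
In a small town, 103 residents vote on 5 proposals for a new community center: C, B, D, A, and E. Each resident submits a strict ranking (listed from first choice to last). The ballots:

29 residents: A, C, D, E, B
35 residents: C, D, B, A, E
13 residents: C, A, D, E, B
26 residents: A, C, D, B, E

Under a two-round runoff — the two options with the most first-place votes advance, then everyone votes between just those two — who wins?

A

Round 1 first-place votes: C 48, B 0, D 0, A 55, E 0.
A and C advance.
Runoff: A is preferred to C by 55 voters; C by 48.
A wins the runoff.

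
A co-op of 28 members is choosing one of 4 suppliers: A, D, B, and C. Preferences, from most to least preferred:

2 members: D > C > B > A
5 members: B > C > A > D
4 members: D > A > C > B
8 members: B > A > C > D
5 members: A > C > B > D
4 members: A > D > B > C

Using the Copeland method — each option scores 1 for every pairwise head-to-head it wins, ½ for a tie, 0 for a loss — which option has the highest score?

B

A: beats D and C; loses to B → score 2.
D: loses to A, B, and C → score 0.
B: beats A, D, and C → score 3.
C: beats D; loses to A and B → score 1.
B has the best pairwise record.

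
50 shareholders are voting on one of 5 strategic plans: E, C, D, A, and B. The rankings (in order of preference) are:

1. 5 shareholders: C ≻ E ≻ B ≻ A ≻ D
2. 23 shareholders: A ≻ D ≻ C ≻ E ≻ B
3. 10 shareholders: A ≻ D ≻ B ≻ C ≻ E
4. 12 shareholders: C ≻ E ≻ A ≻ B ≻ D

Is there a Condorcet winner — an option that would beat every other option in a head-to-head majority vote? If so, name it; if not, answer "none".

A

A vs E: 33–17 for A.
A vs C: 33–17 for A.
A vs D: 50–0 for A.
A vs B: 45–5 for A.
A beats every other option head-to-head.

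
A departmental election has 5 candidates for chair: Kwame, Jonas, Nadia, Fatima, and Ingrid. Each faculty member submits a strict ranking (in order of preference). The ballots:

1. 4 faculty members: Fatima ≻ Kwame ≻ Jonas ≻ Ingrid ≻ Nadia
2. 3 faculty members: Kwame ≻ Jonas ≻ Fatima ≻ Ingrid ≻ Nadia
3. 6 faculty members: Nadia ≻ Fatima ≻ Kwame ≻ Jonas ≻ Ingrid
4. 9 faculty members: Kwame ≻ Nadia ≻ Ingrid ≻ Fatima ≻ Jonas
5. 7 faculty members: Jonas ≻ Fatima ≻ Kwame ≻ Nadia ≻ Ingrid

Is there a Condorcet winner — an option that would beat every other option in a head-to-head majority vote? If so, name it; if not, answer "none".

Checking pairwise contests:
Fatima beats Kwame 17–12.
Kwame beats Jonas 22–7.
Kwame beats Nadia 23–6.
Nadia beats Fatima 15–14.
Kwame beats Ingrid 29–0.
Every option loses at least one head-to-head, so there is no Condorcet winner.

none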